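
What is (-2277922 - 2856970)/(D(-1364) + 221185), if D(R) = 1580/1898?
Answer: -4873012508/209905355 ≈ -23.215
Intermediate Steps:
D(R) = 790/949 (D(R) = 1580*(1/1898) = 790/949)
(-2277922 - 2856970)/(D(-1364) + 221185) = (-2277922 - 2856970)/(790/949 + 221185) = -5134892/209905355/949 = -5134892*949/209905355 = -4873012508/209905355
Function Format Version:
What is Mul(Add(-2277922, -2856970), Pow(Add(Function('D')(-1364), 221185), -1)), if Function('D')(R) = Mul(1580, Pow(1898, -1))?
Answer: Rational(-4873012508, 209905355) ≈ -23.215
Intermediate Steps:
Function('D')(R) = Rational(790, 949) (Function('D')(R) = Mul(1580, Rational(1, 1898)) = Rational(790, 949))
Mul(Add(-2277922, -2856970), Pow(Add(Function('D')(-1364), 221185), -1)) = Mul(Add(-2277922, -2856970), Pow(Add(Rational(790, 949), 221185), -1)) = Mul(-5134892, Pow(Rational(209905355, 949), -1)) = Mul(-5134892, Rational(949, 209905355)) = Rational(-4873012508, 209905355)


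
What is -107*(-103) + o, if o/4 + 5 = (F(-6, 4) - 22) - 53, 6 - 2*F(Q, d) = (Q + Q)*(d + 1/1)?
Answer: 10833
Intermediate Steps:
F(Q, d) = 3 - Q*(1 + d) (F(Q, d) = 3 - (Q + Q)*(d + 1/1)/2 = 3 - 2*Q*(d + 1*1)/2 = 3 - 2*Q*(d + 1)/2 = 3 - 2*Q*(1 + d)/2 = 3 - Q*(1 + d))
o = -188 (o = -20 + 4*(((3 - 1*(-6) - 1*(-6)*4) - 22) - 53) = -20 + 4*(((3 + 6 + 24) - 22) - 53) = -20 + 4*((33 - 22) - 53) = -20 + 4*(11 - 53) = -20 + 4*(-42) = -20 - 168 = -188)
-107*(-103) + o = -107*(-103) - 188 = 11021 - 188 = 10833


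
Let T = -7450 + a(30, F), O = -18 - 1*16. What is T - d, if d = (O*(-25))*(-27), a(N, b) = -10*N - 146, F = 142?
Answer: 15054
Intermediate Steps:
O = -34 (O = -18 - 16 = -34)
a(N, b) = -146 - 10*N
d = -22950 (d = -34*(-25)*(-27) = 850*(-27) = -22950)
T = -7896 (T = -7450 + (-146 - 10*30) = -7450 + (-146 - 300) = -7450 - 446 = -7896)
T - d = -7896 - 1*(-22950) = -7896 + 22950 = 15054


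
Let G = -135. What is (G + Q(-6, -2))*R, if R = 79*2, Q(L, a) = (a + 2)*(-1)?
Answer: -21330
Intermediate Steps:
Q(L, a) = -2 - a (Q(L, a) = (2 + a)*(-1) = -2 - a)
R = 158
(G + Q(-6, -2))*R = (-135 + (-2 - 1*(-2)))*158 = (-135 + (-2 + 2))*158 = (-135 + 0)*158 = -135*158 = -21330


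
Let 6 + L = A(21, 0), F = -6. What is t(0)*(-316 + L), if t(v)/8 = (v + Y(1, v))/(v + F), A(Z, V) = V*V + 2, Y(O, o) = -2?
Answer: -2560/3 ≈ -853.33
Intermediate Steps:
A(Z, V) = 2 + V² (A(Z, V) = V² + 2 = 2 + V²)
t(v) = 8*(-2 + v)/(-6 + v) (t(v) = 8*((v - 2)/(v - 6)) = 8*((-2 + v)/(-6 + v)) = 8*(-2 + v)/(-6 + v))
L = -4 (L = -6 + (2 + 0²) = -6 + (2 + 0) = -6 + 2 = -4)
t(0)*(-316 + L) = (8*(-2 + 0)/(-6 + 0))*(-316 - 4) = (8*(-2)/(-6))*(-320) = (8*(-⅙)*(-2))*(-320) = (8/3)*(-320) = -2560/3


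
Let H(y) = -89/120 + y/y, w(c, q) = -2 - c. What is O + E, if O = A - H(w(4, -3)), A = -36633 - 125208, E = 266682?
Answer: 12580889/120 ≈ 1.0484e+5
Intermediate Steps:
H(y) = 31/120 (H(y) = -89*1/120 + 1 = -89/120 + 1 = 31/120)
A = -161841
O = -19420951/120 (O = -161841 - 1*31/120 = -161841 - 31/120 = -19420951/120 ≈ -1.6184e+5)
O + E = -19420951/120 + 266682 = 12580889/120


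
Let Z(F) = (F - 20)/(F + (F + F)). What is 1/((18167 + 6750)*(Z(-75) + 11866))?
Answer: 45/13305403913 ≈ 3.3821e-9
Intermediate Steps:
Z(F) = (-20 + F)/(3*F) (Z(F) = (-20 + F)/(F + 2*F) = (-20 + F)/((3*F)) = (-20 + F)*(1/(3*F)) = (-20 + F)/(3*F))
1/((18167 + 6750)*(Z(-75) + 11866)) = 1/((18167 + 6750)*((1/3)*(-20 - 75)/(-75) + 11866)) = 1/(24917*((1/3)*(-1/75)*(-95) + 11866)) = 1/(24917*(19/45 + 11866)) = 1/(24917*(533989/45)) = 1/(13305403913/45) = 45/13305403913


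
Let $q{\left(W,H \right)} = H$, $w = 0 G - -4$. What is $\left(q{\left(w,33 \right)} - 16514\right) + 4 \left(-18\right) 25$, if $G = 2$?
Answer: $-18281$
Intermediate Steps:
$w = 4$ ($w = 0 \cdot 2 - -4 = 0 + 4 = 4$)
$\left(q{\left(w,33 \right)} - 16514\right) + 4 \left(-18\right) 25 = \left(33 - 16514\right) + 4 \left(-18\right) 25 = -16481 - 1800 = -18281$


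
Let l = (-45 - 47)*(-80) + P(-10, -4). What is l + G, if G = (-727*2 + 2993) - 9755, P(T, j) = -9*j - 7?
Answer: -827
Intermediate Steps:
P(T, j) = -7 - 9*j
G = -8216 (G = (-1454 + 2993) - 9755 = 1539 - 9755 = -8216)
l = 7389 (l = (-45 - 47)*(-80) + (-7 - 9*(-4)) = -92*(-80) + (-7 + 36) = 7360 + 29 = 7389)
l + G = 7389 - 8216 = -827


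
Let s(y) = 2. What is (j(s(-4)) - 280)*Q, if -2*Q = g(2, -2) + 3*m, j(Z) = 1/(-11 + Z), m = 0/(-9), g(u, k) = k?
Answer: -2521/9 ≈ -280.11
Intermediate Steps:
m = 0 (m = 0*(-⅑) = 0)
Q = 1 (Q = -(-2 + 3*0)/2 = -(-2 + 0)/2 = -½*(-2) = 1)
(j(s(-4)) - 280)*Q = (1/(-11 + 2) - 280)*1 = (1/(-9) - 280)*1 = (-⅑ - 280)*1 = -2521/9*1 = -2521/9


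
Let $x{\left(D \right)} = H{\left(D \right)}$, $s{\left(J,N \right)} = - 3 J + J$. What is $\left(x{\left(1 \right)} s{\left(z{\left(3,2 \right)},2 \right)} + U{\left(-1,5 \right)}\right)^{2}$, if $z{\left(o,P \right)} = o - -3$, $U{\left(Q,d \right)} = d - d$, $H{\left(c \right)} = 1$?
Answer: $144$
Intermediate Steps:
$U{\left(Q,d \right)} = 0$
$z{\left(o,P \right)} = 3 + o$ ($z{\left(o,P \right)} = o + 3 = 3 + o$)
$s{\left(J,N \right)} = - 2 J$
$x{\left(D \right)} = 1$
$\left(x{\left(1 \right)} s{\left(z{\left(3,2 \right)},2 \right)} + U{\left(-1,5 \right)}\right)^{2} = \left(1 \left(- 2 \left(3 + 3\right)\right) + 0\right)^{2} = \left(1 \left(\left(-2\right) 6\right) + 0\right)^{2} = \left(1 \left(-12\right) + 0\right)^{2} = \left(-12 + 0\right)^{2} = \left(-12\right)^{2} = 144$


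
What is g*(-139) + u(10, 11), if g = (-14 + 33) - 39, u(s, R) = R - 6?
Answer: 2785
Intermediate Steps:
u(s, R) = -6 + R
g = -20 (g = 19 - 39 = -20)
g*(-139) + u(10, 11) = -20*(-139) + (-6 + 11) = 2780 + 5 = 2785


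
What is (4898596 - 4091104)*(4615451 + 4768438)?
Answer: 7577415296388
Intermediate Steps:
(4898596 - 4091104)*(4615451 + 4768438) = 807492*9383889 = 7577415296388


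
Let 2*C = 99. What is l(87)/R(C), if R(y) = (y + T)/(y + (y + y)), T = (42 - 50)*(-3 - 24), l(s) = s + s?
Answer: 5742/59 ≈ 97.322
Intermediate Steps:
l(s) = 2*s
C = 99/2 (C = (1/2)*99 = 99/2 ≈ 49.500)
T = 216 (T = -8*(-27) = 216)
R(y) = (216 + y)/(3*y) (R(y) = (y + 216)/(y + (y + y)) = (216 + y)/(y + 2*y) = (216 + y)/((3*y)) = (216 + y)*(1/(3*y)) = (216 + y)/(3*y))
l(87)/R(C) = (2*87)/(((216 + 99/2)/(3*(99/2)))) = 174/(((1/3)*(2/99)*(531/2))) = 174/(59/33) = 174*(33/59) = 5742/59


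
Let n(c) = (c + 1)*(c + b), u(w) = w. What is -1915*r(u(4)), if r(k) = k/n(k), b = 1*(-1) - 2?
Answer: -1532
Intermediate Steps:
b = -3 (b = -1 - 2 = -3)
n(c) = (1 + c)*(-3 + c) (n(c) = (c + 1)*(c - 3) = (1 + c)*(-3 + c))
r(k) = k/(-3 + k² - 2*k)
-1915*r(u(4)) = -7660/(-3 + 4² - 2*4) = -7660/(-3 + 16 - 8) = -7660/5 = -1915*⅘ = -1532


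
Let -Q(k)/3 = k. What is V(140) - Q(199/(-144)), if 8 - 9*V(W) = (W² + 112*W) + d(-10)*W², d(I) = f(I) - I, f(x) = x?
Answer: -564949/144 ≈ -3923.3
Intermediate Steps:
Q(k) = -3*k
d(I) = 0 (d(I) = I - I = 0)
V(W) = 8/9 - 112*W/9 - W²/9 (V(W) = 8/9 - ((W² + 112*W) + 0*W²)/9 = 8/9 - ((W² + 112*W) + 0)/9 = 8/9 - (W² + 112*W)/9 = 8/9 + (-112*W/9 - W²/9) = 8/9 - 112*W/9 - W²/9)
V(140) - Q(199/(-144)) = (8/9 - 112/9*140 - ⅑*140²) - (-3)*199/(-144) = (8/9 - 15680/9 - ⅑*19600) - (-3)*199*(-1/144) = (8/9 - 15680/9 - 19600/9) - (-3)*(-199)/144 = -35272/9 - 1*199/48 = -35272/9 - 199/48 = -564949/144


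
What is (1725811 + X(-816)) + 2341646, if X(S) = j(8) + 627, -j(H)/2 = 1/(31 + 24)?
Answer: 223744618/55 ≈ 4.0681e+6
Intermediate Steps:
j(H) = -2/55 (j(H) = -2/(31 + 24) = -2/55)
X(S) = 34483/55 (X(S) = -2/55 + 627 = 34483/55)
(1725811 + X(-816)) + 2341646 = (1725811 + 34483/55) + 2341646 = 94954088/55 + 2341646 = 223744618/55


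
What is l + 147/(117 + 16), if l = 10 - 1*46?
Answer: -663/19 ≈ -34.895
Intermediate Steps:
l = -36 (l = 10 - 46 = -36)
l + 147/(117 + 16) = -36 + 147/(117 + 16) = -36 + 147/133 = -36 + (1/133)*147 = -36 + 21/19 = -663/19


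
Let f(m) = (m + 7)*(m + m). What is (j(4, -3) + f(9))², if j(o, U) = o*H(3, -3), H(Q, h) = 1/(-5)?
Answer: 2062096/25 ≈ 82484.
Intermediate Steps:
H(Q, h) = -⅕
j(o, U) = -o/5 (j(o, U) = o*(-⅕) = -o/5)
f(m) = 2*m*(7 + m) (f(m) = (7 + m)*(2*m) = 2*m*(7 + m))
(j(4, -3) + f(9))² = (-⅕*4 + 2*9*(7 + 9))² = (-⅘ + 2*9*16)² = (-⅘ + 288)² = (1436/5)² = 2062096/25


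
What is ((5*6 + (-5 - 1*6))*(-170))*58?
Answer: -187340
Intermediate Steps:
((5*6 + (-5 - 1*6))*(-170))*58 = ((30 + (-5 - 6))*(-170))*58 = ((30 - 11)*(-170))*58 = (19*(-170))*58 = -3230*58 = -187340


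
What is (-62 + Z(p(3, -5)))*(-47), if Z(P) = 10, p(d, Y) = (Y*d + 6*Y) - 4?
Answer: 2444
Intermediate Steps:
p(d, Y) = -4 + 6*Y + Y*d (p(d, Y) = (6*Y + Y*d) - 4 = -4 + 6*Y + Y*d)
(-62 + Z(p(3, -5)))*(-47) = (-62 + 10)*(-47) = -52*(-47) = 2444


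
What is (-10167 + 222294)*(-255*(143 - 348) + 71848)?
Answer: 26329839621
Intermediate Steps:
(-10167 + 222294)*(-255*(143 - 348) + 71848) = 212127*(-255*(-205) + 71848) = 212127*(52275 + 71848) = 212127*124123 = 26329839621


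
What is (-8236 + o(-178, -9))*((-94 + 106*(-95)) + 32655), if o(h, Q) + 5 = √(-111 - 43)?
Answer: -185348331 + 22491*I*√154 ≈ -1.8535e+8 + 2.7911e+5*I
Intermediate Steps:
o(h, Q) = -5 + I*√154 (o(h, Q) = -5 + √(-111 - 43) = -5 + √(-154) = -5 + I*√154)
(-8236 + o(-178, -9))*((-94 + 106*(-95)) + 32655) = (-8236 + (-5 + I*√154))*((-94 + 106*(-95)) + 32655) = (-8241 + I*√154)*((-94 - 10070) + 32655) = (-8241 + I*√154)*(-10164 + 32655) = (-8241 + I*√154)*22491 = -185348331 + 22491*I*√154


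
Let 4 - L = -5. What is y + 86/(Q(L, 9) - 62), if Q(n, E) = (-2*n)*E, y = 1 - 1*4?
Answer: -379/112 ≈ -3.3839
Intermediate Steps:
L = 9 (L = 4 - 1*(-5) = 4 + 5 = 9)
y = -3 (y = 1 - 4 = -3)
Q(n, E) = -2*E*n
y + 86/(Q(L, 9) - 62) = -3 + 86/(-2*9*9 - 62) = -3 + 86/(-162 - 62) = -3 + 86/(-224) = -3 + 86*(-1/224) = -3 - 43/112 = -379/112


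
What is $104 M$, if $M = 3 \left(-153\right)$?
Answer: $-47736$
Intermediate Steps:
$M = -459$
$104 M = 104 \left(-459\right) = -47736$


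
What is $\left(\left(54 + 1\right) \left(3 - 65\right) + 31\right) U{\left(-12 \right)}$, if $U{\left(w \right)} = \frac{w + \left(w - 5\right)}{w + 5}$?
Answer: $- \frac{97991}{7} \approx -13999.0$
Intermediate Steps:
$U{\left(w \right)} = \frac{-5 + 2 w}{5 + w}$ ($U{\left(w \right)} = \frac{w + \left(-5 + w\right)}{5 + w} = \frac{-5 + 2 w}{5 + w}$)
$\left(\left(54 + 1\right) \left(3 - 65\right) + 31\right) U{\left(-12 \right)} = \left(\left(54 + 1\right) \left(3 - 65\right) + 31\right) \frac{-5 + 2 \left(-12\right)}{5 - 12} = \left(55 \left(-62\right) + 31\right) \frac{-5 - 24}{-7} = \left(-3410 + 31\right) \left(\left(- \frac{1}{7}\right) \left(-29\right)\right) = \left(-3379\right) \frac{29}{7} = - \frac{97991}{7}$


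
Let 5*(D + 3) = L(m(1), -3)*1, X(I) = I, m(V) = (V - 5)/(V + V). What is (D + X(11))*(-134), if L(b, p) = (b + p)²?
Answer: -1742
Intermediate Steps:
m(V) = (-5 + V)/(2*V) (m(V) = (-5 + V)/((2*V)) = (-5 + V)*(1/(2*V)) = (-5 + V)/(2*V))
D = 2 (D = -3 + (((½)*(-5 + 1)/1 - 3)²*1)/5 = -3 + (((½)*1*(-4) - 3)²*1)/5 = -3 + ((-2 - 3)²*1)/5 = -3 + ((-5)²*1)/5 = -3 + (25*1)/5 = -3 + (⅕)*25 = -3 + 5 = 2)
(D + X(11))*(-134) = (2 + 11)*(-134) = 13*(-134) = -1742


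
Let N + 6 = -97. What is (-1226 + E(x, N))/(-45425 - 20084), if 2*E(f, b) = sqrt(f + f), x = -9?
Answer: 1226/65509 - 3*I*sqrt(2)/131018 ≈ 0.018715 - 3.2382e-5*I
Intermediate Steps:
N = -103 (N = -6 - 97 = -103)
E(f, b) = sqrt(2)*sqrt(f)/2 (E(f, b) = sqrt(f + f)/2 = sqrt(2*f)/2 = (sqrt(2)*sqrt(f))/2 = sqrt(2)*sqrt(f)/2)
(-1226 + E(x, N))/(-45425 - 20084) = (-1226 + sqrt(2)*sqrt(-9)/2)/(-45425 - 20084) = (-1226 + sqrt(2)*(3*I)/2)/(-65509) = (-1226 + 3*I*sqrt(2)/2)*(-1/65509) = 1226/65509 - 3*I*sqrt(2)/131018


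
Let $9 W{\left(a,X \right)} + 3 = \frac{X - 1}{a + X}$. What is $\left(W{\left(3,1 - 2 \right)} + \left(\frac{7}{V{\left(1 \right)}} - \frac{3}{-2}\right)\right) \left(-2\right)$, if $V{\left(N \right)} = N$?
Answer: $- \frac{145}{9} \approx -16.111$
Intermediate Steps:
$W{\left(a,X \right)} = - \frac{1}{3} + \frac{-1 + X}{9 \left(X + a\right)}$ ($W{\left(a,X \right)} = - \frac{1}{3} + \frac{\left(X - 1\right) \frac{1}{a + X}}{9} = - \frac{1}{3} + \frac{\left(-1 + X\right) \frac{1}{X + a}}{9} = - \frac{1}{3} + \frac{\frac{1}{X + a} \left(-1 + X\right)}{9} = - \frac{1}{3} + \frac{-1 + X}{9 \left(X + a\right)}$)
$\left(W{\left(3,1 - 2 \right)} + \left(\frac{7}{V{\left(1 \right)}} - \frac{3}{-2}\right)\right) \left(-2\right) = \left(\frac{-1 - 9 - 2 \left(1 - 2\right)}{9 \left(\left(1 - 2\right) + 3\right)} + \left(\frac{7}{1} - \frac{3}{-2}\right)\right) \left(-2\right) = \left(\frac{-1 - 9 - -2}{9 \left(-1 + 3\right)} + \left(7 \cdot 1 - - \frac{3}{2}\right)\right) \left(-2\right) = \left(\frac{-1 - 9 + 2}{9 \cdot 2} + \left(7 + \frac{3}{2}\right)\right) \left(-2\right) = \left(\frac{1}{9} \cdot \frac{1}{2} \left(-8\right) + \frac{17}{2}\right) \left(-2\right) = \left(- \frac{4}{9} + \frac{17}{2}\right) \left(-2\right) = \frac{145}{18} \left(-2\right) = - \frac{145}{9}$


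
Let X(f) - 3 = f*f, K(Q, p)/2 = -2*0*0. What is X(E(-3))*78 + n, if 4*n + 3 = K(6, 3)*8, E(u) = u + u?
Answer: 12165/4 ≈ 3041.3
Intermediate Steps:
K(Q, p) = 0 (K(Q, p) = 2*(-2*0*0) = 2*(0*0) = 2*0 = 0)
E(u) = 2*u
X(f) = 3 + f² (X(f) = 3 + f*f = 3 + f²)
n = -¾ (n = -¾ + (0*8)/4 = -¾ + (¼)*0 = -¾ + 0 = -¾ ≈ -0.75000)
X(E(-3))*78 + n = (3 + (2*(-3))²)*78 - ¾ = (3 + (-6)²)*78 - ¾ = (3 + 36)*78 - ¾ = 39*78 - ¾ = 3042 - ¾ = 12165/4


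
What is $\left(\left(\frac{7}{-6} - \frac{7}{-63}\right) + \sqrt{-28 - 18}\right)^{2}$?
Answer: $\frac{\left(-19 + 18 i \sqrt{46}\right)^{2}}{324} \approx -44.886 - 14.318 i$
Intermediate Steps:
$\left(\left(\frac{7}{-6} - \frac{7}{-63}\right) + \sqrt{-28 - 18}\right)^{2} = \left(\left(7 \left(- \frac{1}{6}\right) - - \frac{1}{9}\right) + \sqrt{-46}\right)^{2} = \left(\left(- \frac{7}{6} + \frac{1}{9}\right) + i \sqrt{46}\right)^{2} = \left(- \frac{19}{18} + i \sqrt{46}\right)^{2}$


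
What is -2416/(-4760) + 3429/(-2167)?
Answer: -1385821/1289365 ≈ -1.0748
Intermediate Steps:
-2416/(-4760) + 3429/(-2167) = -2416*(-1/4760) + 3429*(-1/2167) = 302/595 - 3429/2167 = -1385821/1289365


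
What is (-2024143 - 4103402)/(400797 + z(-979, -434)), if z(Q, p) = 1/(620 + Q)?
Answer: -2199788655/143886122 ≈ -15.288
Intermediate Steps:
(-2024143 - 4103402)/(400797 + z(-979, -434)) = (-2024143 - 4103402)/(400797 + 1/(620 - 979)) = -6127545/(400797 + 1/(-359)) = -6127545/(400797 - 1/359) = -6127545/143886122/359 = -6127545*359/143886122 = -2199788655/143886122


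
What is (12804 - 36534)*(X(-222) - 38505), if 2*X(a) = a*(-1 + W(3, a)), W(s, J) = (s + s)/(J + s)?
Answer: 66504274200/73 ≈ 9.1102e+8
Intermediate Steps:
W(s, J) = 2*s/(J + s) (W(s, J) = (2*s)/(J + s) = 2*s/(J + s))
X(a) = a*(-1 + 6/(3 + a))/2 (X(a) = (a*(-1 + 2*3/(a + 3)))/2 = (a*(-1 + 2*3/(3 + a)))/2 = (a*(-1 + 6/(3 + a)))/2 = a*(-1 + 6/(3 + a))/2)
(12804 - 36534)*(X(-222) - 38505) = (12804 - 36534)*((1/2)*(-222)*(3 - 1*(-222))/(3 - 222) - 38505) = -23730*((1/2)*(-222)*(3 + 222)/(-219) - 38505) = -23730*((1/2)*(-222)*(-1/219)*225 - 38505) = -23730*(8325/73 - 38505) = -23730*(-2802540/73) = 66504274200/73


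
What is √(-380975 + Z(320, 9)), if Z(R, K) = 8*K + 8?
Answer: I*√380895 ≈ 617.17*I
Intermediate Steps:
Z(R, K) = 8 + 8*K
√(-380975 + Z(320, 9)) = √(-380975 + (8 + 8*9)) = √(-380975 + (8 + 72)) = √(-380975 + 80) = √(-380895) = I*√380895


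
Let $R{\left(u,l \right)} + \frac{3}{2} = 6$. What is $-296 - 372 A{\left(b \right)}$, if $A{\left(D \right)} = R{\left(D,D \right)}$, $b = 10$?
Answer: $-1970$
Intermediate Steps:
$R{\left(u,l \right)} = \frac{9}{2}$ ($R{\left(u,l \right)} = - \frac{3}{2} + 6 = \frac{9}{2}$)
$A{\left(D \right)} = \frac{9}{2}$
$-296 - 372 A{\left(b \right)} = -296 - 1674 = -1970$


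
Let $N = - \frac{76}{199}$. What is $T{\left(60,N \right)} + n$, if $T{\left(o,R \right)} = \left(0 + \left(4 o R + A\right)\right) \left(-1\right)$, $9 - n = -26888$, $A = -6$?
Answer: $\frac{5371937}{199} \approx 26995.0$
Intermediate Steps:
$N = - \frac{76}{199}$ ($N = \left(-76\right) \frac{1}{199} = - \frac{76}{199} \approx -0.38191$)
$n = 26897$ ($n = 9 - -26888 = 9 + 26888 = 26897$)
$T{\left(o,R \right)} = 6 - 4 R o$ ($T{\left(o,R \right)} = \left(0 + \left(4 o R - 6\right)\right) \left(-1\right) = \left(0 + \left(4 R o - 6\right)\right) \left(-1\right) = \left(0 + \left(-6 + 4 R o\right)\right) \left(-1\right) = \left(-6 + 4 R o\right) \left(-1\right) = 6 - 4 R o$)
$T{\left(60,N \right)} + n = \left(6 - \left(- \frac{304}{199}\right) 60\right) + 26897 = \left(6 + \frac{18240}{199}\right) + 26897 = \frac{19434}{199} + 26897 = \frac{5371937}{199}$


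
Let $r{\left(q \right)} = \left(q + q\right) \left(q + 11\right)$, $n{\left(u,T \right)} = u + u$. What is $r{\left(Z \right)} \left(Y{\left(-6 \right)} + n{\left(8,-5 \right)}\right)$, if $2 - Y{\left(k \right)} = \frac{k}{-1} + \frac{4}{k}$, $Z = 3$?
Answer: $1064$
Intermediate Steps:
$n{\left(u,T \right)} = 2 u$
$r{\left(q \right)} = 2 q \left(11 + q\right)$
$Y{\left(k \right)} = 2 + k - \frac{4}{k}$ ($Y{\left(k \right)} = 2 - \left(\frac{k}{-1} + \frac{4}{k}\right) = 2 - \left(k \left(-1\right) + \frac{4}{k}\right) = 2 - \left(- k + \frac{4}{k}\right) = 2 + \left(k - \frac{4}{k}\right) = 2 + k - \frac{4}{k}$)
$r{\left(Z \right)} \left(Y{\left(-6 \right)} + n{\left(8,-5 \right)}\right) = 2 \cdot 3 \left(11 + 3\right) \left(\left(2 - 6 - \frac{4}{-6}\right) + 2 \cdot 8\right) = 2 \cdot 3 \cdot 14 \left(\left(2 - 6 - - \frac{2}{3}\right) + 16\right) = 84 \left(\left(2 - 6 + \frac{2}{3}\right) + 16\right) = 84 \left(- \frac{10}{3} + 16\right) = 84 \cdot \frac{38}{3} = 1064$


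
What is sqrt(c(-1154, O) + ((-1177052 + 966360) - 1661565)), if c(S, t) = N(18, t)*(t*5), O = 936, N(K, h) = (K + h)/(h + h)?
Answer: 4*I*sqrt(116867) ≈ 1367.4*I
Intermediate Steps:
N(K, h) = (K + h)/(2*h) (N(K, h) = (K + h)/((2*h)) = (K + h)*(1/(2*h)) = (K + h)/(2*h))
c(S, t) = 45 + 5*t/2 (c(S, t) = ((18 + t)/(2*t))*(t*5) = ((18 + t)/(2*t))*(5*t) = 45 + 5*t/2)
sqrt(c(-1154, O) + ((-1177052 + 966360) - 1661565)) = sqrt((45 + (5/2)*936) + ((-1177052 + 966360) - 1661565)) = sqrt((45 + 2340) + (-210692 - 1661565)) = sqrt(2385 - 1872257) = sqrt(-1869872) = 4*I*sqrt(116867)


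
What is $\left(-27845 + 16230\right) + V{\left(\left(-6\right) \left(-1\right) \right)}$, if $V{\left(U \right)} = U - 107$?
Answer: $-11716$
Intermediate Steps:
$V{\left(U \right)} = -107 + U$
$\left(-27845 + 16230\right) + V{\left(\left(-6\right) \left(-1\right) \right)} = \left(-27845 + 16230\right) - 101 = -11615 + \left(-107 + 6\right) = -11615 - 101 = -11716$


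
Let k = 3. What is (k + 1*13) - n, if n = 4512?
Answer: -4496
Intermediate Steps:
(k + 1*13) - n = (3 + 1*13) - 1*4512 = (3 + 13) - 4512 = 16 - 4512 = -4496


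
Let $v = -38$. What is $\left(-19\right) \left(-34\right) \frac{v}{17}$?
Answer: $-1444$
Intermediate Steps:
$\left(-19\right) \left(-34\right) \frac{v}{17} = \left(-19\right) \left(-34\right) \left(- \frac{38}{17}\right) = 646 \left(\left(-38\right) \frac{1}{17}\right) = 646 \left(- \frac{38}{17}\right) = -1444$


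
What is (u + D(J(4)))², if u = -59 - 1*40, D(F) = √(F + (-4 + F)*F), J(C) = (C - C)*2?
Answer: 9801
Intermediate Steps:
J(C) = 0 (J(C) = 0*2 = 0)
D(F) = √(F + F*(-4 + F))
u = -99 (u = -59 - 40 = -99)
(u + D(J(4)))² = (-99 + √(0*(-3 + 0)))² = (-99 + √(0*(-3)))² = (-99 + √0)² = (-99 + 0)² = (-99)² = 9801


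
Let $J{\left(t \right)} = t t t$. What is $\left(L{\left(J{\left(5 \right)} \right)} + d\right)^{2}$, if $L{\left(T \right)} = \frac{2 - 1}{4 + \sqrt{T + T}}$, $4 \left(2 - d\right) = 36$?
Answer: $\frac{1348207}{27378} - \frac{4105 \sqrt{10}}{13689} \approx 48.296$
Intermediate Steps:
$d = -7$ ($d = 2 - 9 = -7$)
$J{\left(t \right)} = t^{3}$ ($J{\left(t \right)} = t^{2} t = t^{3}$)
$L{\left(T \right)} = \frac{1}{4 + \sqrt{2} \sqrt{T}}$ ($L{\left(T \right)} = 1 \frac{1}{4 + \sqrt{2 T}} = 1 \frac{1}{4 + \sqrt{2} \sqrt{T}} = \frac{1}{4 + \sqrt{2} \sqrt{T}}$)
$\left(L{\left(J{\left(5 \right)} \right)} + d\right)^{2} = \left(\frac{1}{4 + \sqrt{2} \sqrt{5^{3}}} - 7\right)^{2} = \left(\frac{1}{4 + \sqrt{2} \sqrt{125}} - 7\right)^{2} = \left(\frac{1}{4 + \sqrt{2} \cdot 5 \sqrt{5}} - 7\right)^{2} = \left(\frac{1}{4 + 5 \sqrt{10}} - 7\right)^{2} = \left(-7 + \frac{1}{4 + 5 \sqrt{10}}\right)^{2}$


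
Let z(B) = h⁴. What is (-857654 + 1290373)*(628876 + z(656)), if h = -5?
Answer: 272397043219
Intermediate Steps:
z(B) = 625 (z(B) = (-5)⁴ = 625)
(-857654 + 1290373)*(628876 + z(656)) = (-857654 + 1290373)*(628876 + 625) = 432719*629501 = 272397043219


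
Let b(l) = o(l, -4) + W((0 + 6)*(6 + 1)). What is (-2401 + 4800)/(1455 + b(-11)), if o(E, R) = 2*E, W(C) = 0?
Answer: 2399/1433 ≈ 1.6741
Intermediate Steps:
b(l) = 2*l (b(l) = 2*l + 0 = 2*l)
(-2401 + 4800)/(1455 + b(-11)) = (-2401 + 4800)/(1455 + 2*(-11)) = 2399/(1455 - 22) = 2399/1433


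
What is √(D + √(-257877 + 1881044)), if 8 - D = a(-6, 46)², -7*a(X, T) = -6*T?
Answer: √(-75784 + 49*√1623167)/7 ≈ 16.51*I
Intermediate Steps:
a(X, T) = 6*T/7 (a(X, T) = -(-6)*T/7 = 6*T/7)
D = -75784/49 (D = 8 - ((6/7)*46)² = 8 - (276/7)² = 8 - 1*76176/49 = 8 - 76176/49 = -75784/49 ≈ -1546.6)
√(D + √(-257877 + 1881044)) = √(-75784/49 + √(-257877 + 1881044)) = √(-75784/49 + √1623167)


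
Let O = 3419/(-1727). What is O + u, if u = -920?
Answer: -1592259/1727 ≈ -921.98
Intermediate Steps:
O = -3419/1727 (O = 3419*(-1/1727) = -3419/1727 ≈ -1.9797)
O + u = -3419/1727 - 920 = -1592259/1727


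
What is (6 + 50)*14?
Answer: 784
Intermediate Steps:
(6 + 50)*14 = 56*14 = 784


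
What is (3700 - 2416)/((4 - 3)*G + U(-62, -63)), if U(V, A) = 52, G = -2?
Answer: 642/25 ≈ 25.680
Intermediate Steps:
(3700 - 2416)/((4 - 3)*G + U(-62, -63)) = (3700 - 2416)/((4 - 3)*(-2) + 52) = 1284/(1*(-2) + 52) = 1284/(-2 + 52) = 1284/50 = 1284*(1/50) = 642/25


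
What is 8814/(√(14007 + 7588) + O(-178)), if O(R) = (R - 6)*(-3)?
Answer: 4865328/283109 - 8814*√21595/283109 ≈ 12.610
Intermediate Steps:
O(R) = 18 - 3*R (O(R) = (-6 + R)*(-3) = 18 - 3*R)
8814/(√(14007 + 7588) + O(-178)) = 8814/(√(14007 + 7588) + (18 - 3*(-178))) = 8814/(√21595 + (18 + 534)) = 8814/(√21595 + 552) = 8814/(552 + √21595)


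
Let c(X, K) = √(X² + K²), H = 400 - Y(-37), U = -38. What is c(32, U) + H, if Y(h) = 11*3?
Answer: 367 + 2*√617 ≈ 416.68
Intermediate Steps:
Y(h) = 33
H = 367 (H = 400 - 1*33 = 400 - 33 = 367)
c(X, K) = √(K² + X²)
c(32, U) + H = √((-38)² + 32²) + 367 = √(1444 + 1024) + 367 = √2468 + 367 = 2*√617 + 367 = 367 + 2*√617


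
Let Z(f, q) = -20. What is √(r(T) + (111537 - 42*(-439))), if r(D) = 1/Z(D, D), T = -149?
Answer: 7*√265255/10 ≈ 360.52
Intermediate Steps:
r(D) = -1/20 (r(D) = 1/(-20) = -1/20)
√(r(T) + (111537 - 42*(-439))) = √(-1/20 + (111537 - 42*(-439))) = √(-1/20 + (111537 - 1*(-18438))) = √(-1/20 + (111537 + 18438)) = √(-1/20 + 129975) = √(2599499/20) = 7*√265255/10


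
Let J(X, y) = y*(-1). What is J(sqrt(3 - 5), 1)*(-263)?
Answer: 263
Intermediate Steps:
J(X, y) = -y
J(sqrt(3 - 5), 1)*(-263) = -1*1*(-263) = -1*(-263) = 263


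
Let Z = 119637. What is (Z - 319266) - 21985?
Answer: -221614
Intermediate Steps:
(Z - 319266) - 21985 = (119637 - 319266) - 21985 = -199629 - 21985 = -221614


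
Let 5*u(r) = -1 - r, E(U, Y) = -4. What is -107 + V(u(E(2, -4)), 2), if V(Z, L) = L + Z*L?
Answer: -519/5 ≈ -103.80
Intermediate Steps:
u(r) = -⅕ - r/5 (u(r) = (-1 - r)/5 = -⅕ - r/5)
V(Z, L) = L + L*Z
-107 + V(u(E(2, -4)), 2) = -107 + 2*(1 + (-⅕ - ⅕*(-4))) = -107 + 2*(1 + (-⅕ + ⅘)) = -107 + 2*(1 + ⅗) = -107 + 2*(8/5) = -107 + 16/5 = -519/5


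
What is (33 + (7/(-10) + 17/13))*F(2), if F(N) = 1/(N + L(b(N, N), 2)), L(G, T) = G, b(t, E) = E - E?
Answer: 4369/260 ≈ 16.804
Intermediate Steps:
b(t, E) = 0
F(N) = 1/N (F(N) = 1/(N + 0) = 1/N)
(33 + (7/(-10) + 17/13))*F(2) = (33 + (7/(-10) + 17/13))/2 = (33 + (7*(-1/10) + 17*(1/13)))*(1/2) = (33 + (-7/10 + 17/13))*(1/2) = (33 + 79/130)*(1/2) = (4369/130)*(1/2) = 4369/260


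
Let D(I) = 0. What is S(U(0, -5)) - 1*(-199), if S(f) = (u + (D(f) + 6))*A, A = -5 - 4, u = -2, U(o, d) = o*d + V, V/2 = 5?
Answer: 163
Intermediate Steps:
V = 10 (V = 2*5 = 10)
U(o, d) = 10 + d*o (U(o, d) = o*d + 10 = d*o + 10 = 10 + d*o)
A = -9
S(f) = -36 (S(f) = (-2 + (0 + 6))*(-9) = (-2 + 6)*(-9) = 4*(-9) = -36)
S(U(0, -5)) - 1*(-199) = -36 - 1*(-199) = -36 + 199 = 163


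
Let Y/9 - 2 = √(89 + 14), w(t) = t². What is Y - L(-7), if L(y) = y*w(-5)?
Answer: 193 + 9*√103 ≈ 284.34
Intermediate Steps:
L(y) = 25*y (L(y) = y*(-5)² = y*25 = 25*y)
Y = 18 + 9*√103 (Y = 18 + 9*√(89 + 14) = 18 + 9*√103 ≈ 109.34)
Y - L(-7) = (18 + 9*√103) - 25*(-7) = (18 + 9*√103) - 1*(-175) = (18 + 9*√103) + 175 = 193 + 9*√103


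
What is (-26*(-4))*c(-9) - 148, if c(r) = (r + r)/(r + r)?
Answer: -44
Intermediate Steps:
c(r) = 1 (c(r) = (2*r)/((2*r)) = (2*r)*(1/(2*r)) = 1)
(-26*(-4))*c(-9) - 148 = -26*(-4)*1 - 148 = 104*1 - 148 = 104 - 148 = -44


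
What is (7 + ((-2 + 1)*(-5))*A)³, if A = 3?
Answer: 10648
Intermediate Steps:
(7 + ((-2 + 1)*(-5))*A)³ = (7 + ((-2 + 1)*(-5))*3)³ = (7 - 1*(-5)*3)³ = (7 + 5*3)³ = (7 + 15)³ = 22³ = 10648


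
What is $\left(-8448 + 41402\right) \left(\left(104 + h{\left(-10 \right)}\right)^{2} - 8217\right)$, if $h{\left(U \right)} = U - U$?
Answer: $85647446$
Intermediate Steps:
$h{\left(U \right)} = 0$
$\left(-8448 + 41402\right) \left(\left(104 + h{\left(-10 \right)}\right)^{2} - 8217\right) = \left(-8448 + 41402\right) \left(\left(104 + 0\right)^{2} - 8217\right) = 32954 \left(104^{2} - 8217\right) = 32954 \left(10816 - 8217\right) = 32954 \cdot 2599 = 85647446$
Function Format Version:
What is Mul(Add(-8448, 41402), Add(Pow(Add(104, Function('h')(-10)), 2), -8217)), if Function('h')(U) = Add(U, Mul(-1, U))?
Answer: 85647446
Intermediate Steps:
Function('h')(U) = 0
Mul(Add(-8448, 41402), Add(Pow(Add(104, Function('h')(-10)), 2), -8217)) = Mul(Add(-8448, 41402), Add(Pow(Add(104, 0), 2), -8217)) = Mul(32954, Add(Pow(104, 2), -8217)) = Mul(32954, Add(10816, -8217)) = Mul(32954, 2599) = 85647446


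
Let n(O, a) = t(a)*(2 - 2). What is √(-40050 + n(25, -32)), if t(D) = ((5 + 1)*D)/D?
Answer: 15*I*√178 ≈ 200.13*I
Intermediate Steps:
t(D) = 6 (t(D) = (6*D)/D = 6)
n(O, a) = 0 (n(O, a) = 6*(2 - 2) = 6*0 = 0)
√(-40050 + n(25, -32)) = √(-40050 + 0) = √(-40050) = 15*I*√178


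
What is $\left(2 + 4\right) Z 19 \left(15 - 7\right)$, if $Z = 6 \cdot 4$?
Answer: $21888$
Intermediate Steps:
$Z = 24$
$\left(2 + 4\right) Z 19 \left(15 - 7\right) = \left(2 + 4\right) 24 \cdot 19 \left(15 - 7\right) = 6 \cdot 24 \cdot 19 \left(15 - 7\right) = 144 \cdot 19 \cdot 8 = 2736 \cdot 8 = 21888$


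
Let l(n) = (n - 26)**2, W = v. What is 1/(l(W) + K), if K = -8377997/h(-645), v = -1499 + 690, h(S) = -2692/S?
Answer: -2692/3526878365 ≈ -7.6328e-7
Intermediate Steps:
v = -809
K = -5403808065/2692 (K = -8377997/((-2692/(-645))) = -8377997/((-2692*(-1/645))) = -8377997/2692/645 = -8377997*645/2692 = -5403808065/2692 ≈ -2.0074e+6)
W = -809
l(n) = (-26 + n)**2
1/(l(W) + K) = 1/((-26 - 809)**2 - 5403808065/2692) = 1/((-835)**2 - 5403808065/2692) = 1/(697225 - 5403808065/2692) = 1/(-3526878365/2692) = -2692/3526878365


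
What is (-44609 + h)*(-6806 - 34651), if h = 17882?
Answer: 1108021239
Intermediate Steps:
(-44609 + h)*(-6806 - 34651) = (-44609 + 17882)*(-6806 - 34651) = -26727*(-41457) = 1108021239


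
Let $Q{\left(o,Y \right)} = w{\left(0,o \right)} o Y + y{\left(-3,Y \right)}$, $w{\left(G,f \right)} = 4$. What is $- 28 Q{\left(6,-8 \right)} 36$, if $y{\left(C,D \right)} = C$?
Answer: $196560$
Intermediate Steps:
$Q{\left(o,Y \right)} = -3 + 4 Y o$ ($Q{\left(o,Y \right)} = 4 o Y - 3 = 4 Y o - 3 = -3 + 4 Y o$)
$- 28 Q{\left(6,-8 \right)} 36 = - 28 \left(-3 + 4 \left(-8\right) 6\right) 36 = - 28 \left(-3 - 192\right) 36 = \left(-28\right) \left(-195\right) 36 = 5460 \cdot 36 = 196560$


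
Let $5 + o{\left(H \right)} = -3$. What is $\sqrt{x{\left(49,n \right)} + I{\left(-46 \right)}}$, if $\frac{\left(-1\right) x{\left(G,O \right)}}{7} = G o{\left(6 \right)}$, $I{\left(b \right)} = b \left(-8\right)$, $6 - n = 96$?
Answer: $2 \sqrt{778} \approx 55.785$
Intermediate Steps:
$n = -90$ ($n = 6 - 96 = -90$)
$o{\left(H \right)} = -8$ ($o{\left(H \right)} = -5 - 3 = -8$)
$I{\left(b \right)} = - 8 b$
$x{\left(G,O \right)} = 56 G$ ($x{\left(G,O \right)} = - 7 G \left(-8\right) = - 7 \left(- 8 G\right) = 56 G$)
$\sqrt{x{\left(49,n \right)} + I{\left(-46 \right)}} = \sqrt{56 \cdot 49 - -368} = \sqrt{2744 + 368} = \sqrt{3112} = 2 \sqrt{778}$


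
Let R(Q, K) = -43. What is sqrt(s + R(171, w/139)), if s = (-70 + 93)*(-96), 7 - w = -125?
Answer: I*sqrt(2251) ≈ 47.445*I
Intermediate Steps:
w = 132 (w = 7 - 1*(-125) = 7 + 125 = 132)
s = -2208 (s = 23*(-96) = -2208)
sqrt(s + R(171, w/139)) = sqrt(-2208 - 43) = sqrt(-2251) = I*sqrt(2251)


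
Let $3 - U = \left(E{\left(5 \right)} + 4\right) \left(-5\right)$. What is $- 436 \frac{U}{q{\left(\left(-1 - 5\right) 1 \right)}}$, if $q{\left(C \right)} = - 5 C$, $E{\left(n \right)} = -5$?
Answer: $\frac{436}{15} \approx 29.067$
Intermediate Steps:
$U = -2$ ($U = 3 - \left(-5 + 4\right) \left(-5\right) = 3 - \left(-1\right) \left(-5\right) = 3 - 5 = -2$)
$- 436 \frac{U}{q{\left(\left(-1 - 5\right) 1 \right)}} = - 436 \left(- \frac{2}{\left(-5\right) \left(-1 - 5\right) 1}\right) = - 436 \left(- \frac{2}{\left(-5\right) \left(\left(-6\right) 1\right)}\right) = - 436 \left(- \frac{2}{\left(-5\right) \left(-6\right)}\right) = - 436 \left(- \frac{2}{30}\right) = - 436 \left(\left(-2\right) \frac{1}{30}\right) = \left(-436\right) \left(- \frac{1}{15}\right) = \frac{436}{15}$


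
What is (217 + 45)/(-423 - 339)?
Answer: -131/381 ≈ -0.34383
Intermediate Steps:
(217 + 45)/(-423 - 339) = 262/(-762) = 262*(-1/762) = -131/381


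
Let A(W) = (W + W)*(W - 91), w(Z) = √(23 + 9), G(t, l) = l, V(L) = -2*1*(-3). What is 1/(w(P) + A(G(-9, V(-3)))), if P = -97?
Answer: -255/260092 - √2/260092 ≈ -0.00098586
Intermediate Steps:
V(L) = 6 (V(L) = -2*(-3) = 6)
w(Z) = 4*√2 (w(Z) = √32 = 4*√2)
A(W) = 2*W*(-91 + W) (A(W) = (2*W)*(-91 + W) = 2*W*(-91 + W))
1/(w(P) + A(G(-9, V(-3)))) = 1/(4*√2 + 2*6*(-91 + 6)) = 1/(4*√2 + 2*6*(-85)) = 1/(4*√2 - 1020) = 1/(-1020 + 4*√2)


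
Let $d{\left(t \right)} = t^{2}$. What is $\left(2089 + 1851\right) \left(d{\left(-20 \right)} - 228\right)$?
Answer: $677680$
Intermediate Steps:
$\left(2089 + 1851\right) \left(d{\left(-20 \right)} - 228\right) = \left(2089 + 1851\right) \left(\left(-20\right)^{2} - 228\right) = 3940 \left(400 - 228\right) = 3940 \cdot 172 = 677680$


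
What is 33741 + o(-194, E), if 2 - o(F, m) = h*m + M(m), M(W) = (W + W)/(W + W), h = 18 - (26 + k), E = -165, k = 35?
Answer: 26647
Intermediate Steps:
h = -43 (h = 18 - (26 + 35) = 18 - 1*61 = 18 - 61 = -43)
M(W) = 1 (M(W) = (2*W)/((2*W)) = (2*W)*(1/(2*W)) = 1)
o(F, m) = 1 + 43*m (o(F, m) = 2 - (-43*m + 1) = 2 - (1 - 43*m) = 2 + (-1 + 43*m) = 1 + 43*m)
33741 + o(-194, E) = 33741 + (1 + 43*(-165)) = 33741 + (1 - 7095) = 33741 - 7094 = 26647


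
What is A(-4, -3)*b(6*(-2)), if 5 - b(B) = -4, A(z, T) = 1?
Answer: 9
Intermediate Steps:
b(B) = 9 (b(B) = 5 - 1*(-4) = 5 + 4 = 9)
A(-4, -3)*b(6*(-2)) = 1*9 = 9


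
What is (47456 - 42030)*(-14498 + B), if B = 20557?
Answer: 32876134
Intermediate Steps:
(47456 - 42030)*(-14498 + B) = (47456 - 42030)*(-14498 + 20557) = 5426*6059 = 32876134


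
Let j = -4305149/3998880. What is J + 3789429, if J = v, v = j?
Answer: 15153467534371/3998880 ≈ 3.7894e+6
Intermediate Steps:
j = -4305149/3998880 (j = -4305149*1/3998880 = -4305149/3998880 ≈ -1.0766)
v = -4305149/3998880 ≈ -1.0766
J = -4305149/3998880 ≈ -1.0766
J + 3789429 = -4305149/3998880 + 3789429 = 15153467534371/3998880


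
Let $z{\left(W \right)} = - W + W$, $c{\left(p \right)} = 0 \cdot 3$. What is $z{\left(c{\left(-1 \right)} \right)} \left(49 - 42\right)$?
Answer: $0$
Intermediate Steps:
$c{\left(p \right)} = 0$
$z{\left(W \right)} = 0$
$z{\left(c{\left(-1 \right)} \right)} \left(49 - 42\right) = 0 \left(49 - 42\right) = 0 \cdot 7 = 0$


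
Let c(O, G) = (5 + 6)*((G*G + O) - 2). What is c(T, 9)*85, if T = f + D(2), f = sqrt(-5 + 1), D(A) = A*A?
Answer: 77605 + 1870*I ≈ 77605.0 + 1870.0*I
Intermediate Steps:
D(A) = A**2
f = 2*I (f = sqrt(-4) = 2*I ≈ 2.0*I)
T = 4 + 2*I (T = 2*I + 2**2 = 2*I + 4 = 4 + 2*I ≈ 4.0 + 2.0*I)
c(O, G) = -22 + 11*O + 11*G**2 (c(O, G) = 11*((G**2 + O) - 2) = 11*((O + G**2) - 2) = 11*(-2 + O + G**2) = -22 + 11*O + 11*G**2)
c(T, 9)*85 = (-22 + 11*(4 + 2*I) + 11*9**2)*85 = (-22 + (44 + 22*I) + 11*81)*85 = (-22 + (44 + 22*I) + 891)*85 = (913 + 22*I)*85 = 77605 + 1870*I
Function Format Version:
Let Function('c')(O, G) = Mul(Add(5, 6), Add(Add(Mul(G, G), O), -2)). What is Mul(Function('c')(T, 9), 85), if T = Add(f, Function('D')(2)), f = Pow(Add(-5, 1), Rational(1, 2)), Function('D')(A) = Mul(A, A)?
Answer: Add(77605, Mul(1870, I)) ≈ Add(77605., Mul(1870.0, I))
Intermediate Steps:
Function('D')(A) = Pow(A, 2)
f = Mul(2, I) (f = Pow(-4, Rational(1, 2)) = Mul(2, I) ≈ Mul(2.0000, I))
T = Add(4, Mul(2, I)) (T = Add(Mul(2, I), Pow(2, 2)) = Add(Mul(2, I), 4) = Add(4, Mul(2, I)) ≈ Add(4.0000, Mul(2.0000, I)))
Function('c')(O, G) = Add(-22, Mul(11, O), Mul(11, Pow(G, 2))) (Function('c')(O, G) = Mul(11, Add(Add(Pow(G, 2), O), -2)) = Mul(11, Add(Add(O, Pow(G, 2)), -2)) = Mul(11, Add(-2, O, Pow(G, 2))) = Add(-22, Mul(11, O), Mul(11, Pow(G, 2))))
Mul(Function('c')(T, 9), 85) = Mul(Add(-22, Mul(11, Add(4, Mul(2, I))), Mul(11, Pow(9, 2))), 85) = Mul(Add(-22, Add(44, Mul(22, I)), Mul(11, 81)), 85) = Mul(Add(-22, Add(44, Mul(22, I)), 891), 85) = Mul(Add(913, Mul(22, I)), 85) = Add(77605, Mul(1870, I))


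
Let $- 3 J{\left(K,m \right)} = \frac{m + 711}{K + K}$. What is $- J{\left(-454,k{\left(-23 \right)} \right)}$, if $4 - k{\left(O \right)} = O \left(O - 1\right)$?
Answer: $- \frac{163}{2724} \approx -0.059838$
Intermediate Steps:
$k{\left(O \right)} = 4 - O \left(-1 + O\right)$ ($k{\left(O \right)} = 4 - O \left(O - 1\right) = 4 - O \left(-1 + O\right)$)
$J{\left(K,m \right)} = - \frac{711 + m}{6 K}$ ($J{\left(K,m \right)} = - \frac{\left(m + 711\right) \frac{1}{K + K}}{3} = - \frac{\left(711 + m\right) \frac{1}{2 K}}{3} = - \frac{\frac{1}{2} \frac{1}{K} \left(711 + m\right)}{3} = - \frac{711 + m}{6 K}$)
$- J{\left(-454,k{\left(-23 \right)} \right)} = - \frac{-711 - \left(4 - 23 - \left(-23\right)^{2}\right)}{6 \left(-454\right)} = - \frac{\left(-1\right) \left(-711 - \left(4 - 23 - 529\right)\right)}{6 \cdot 454} = - \frac{\left(-1\right) \left(-711 - -548\right)}{6 \cdot 454} = - \frac{\left(-1\right) \left(-711 + 548\right)}{6 \cdot 454} = - \frac{\left(-1\right) \left(-163\right)}{6 \cdot 454} = \left(-1\right) \frac{163}{2724} = - \frac{163}{2724}$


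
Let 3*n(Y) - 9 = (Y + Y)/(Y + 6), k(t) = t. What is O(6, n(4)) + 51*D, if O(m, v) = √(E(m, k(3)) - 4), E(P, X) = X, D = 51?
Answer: 2601 + I ≈ 2601.0 + 1.0*I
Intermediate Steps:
n(Y) = 3 + 2*Y/(3*(6 + Y)) (n(Y) = 3 + ((Y + Y)/(Y + 6))/3 = 3 + ((2*Y)/(6 + Y))/3 = 3 + (2*Y/(6 + Y))/3 = 3 + 2*Y/(3*(6 + Y)))
O(m, v) = I (O(m, v) = √(3 - 4) = √(-1) = I)
O(6, n(4)) + 51*D = I + 51*51 = I + 2601 = 2601 + I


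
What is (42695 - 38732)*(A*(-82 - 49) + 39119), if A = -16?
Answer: 163335045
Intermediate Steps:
(42695 - 38732)*(A*(-82 - 49) + 39119) = (42695 - 38732)*(-16*(-82 - 49) + 39119) = 3963*(-16*(-131) + 39119) = 3963*(2096 + 39119) = 3963*41215 = 163335045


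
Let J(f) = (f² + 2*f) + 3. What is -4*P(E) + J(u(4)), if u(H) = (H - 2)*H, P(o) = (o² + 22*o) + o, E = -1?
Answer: 171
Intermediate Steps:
P(o) = o² + 23*o
u(H) = H*(-2 + H) (u(H) = (-2 + H)*H = H*(-2 + H))
J(f) = 3 + f² + 2*f
-4*P(E) + J(u(4)) = -(-4)*(23 - 1) + (3 + (4*(-2 + 4))² + 2*(4*(-2 + 4))) = -(-4)*22 + (3 + (4*2)² + 2*(4*2)) = -4*(-22) + (3 + 8² + 2*8) = 88 + (3 + 64 + 16) = 88 + 83 = 171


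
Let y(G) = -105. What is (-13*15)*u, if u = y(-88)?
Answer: 20475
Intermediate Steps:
u = -105
(-13*15)*u = -13*15*(-105) = -195*(-105) = 20475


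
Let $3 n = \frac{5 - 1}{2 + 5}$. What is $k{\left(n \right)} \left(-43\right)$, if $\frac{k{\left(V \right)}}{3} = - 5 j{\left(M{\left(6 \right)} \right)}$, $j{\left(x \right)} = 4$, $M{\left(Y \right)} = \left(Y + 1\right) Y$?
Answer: $2580$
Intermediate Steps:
$M{\left(Y \right)} = Y \left(1 + Y\right)$ ($M{\left(Y \right)} = \left(1 + Y\right) Y = Y \left(1 + Y\right)$)
$n = \frac{4}{21}$ ($n = \frac{\left(5 - 1\right) \frac{1}{2 + 5}}{3} = \frac{4 \cdot \frac{1}{7}}{3} = \frac{1}{3} \cdot \frac{4}{7} = \frac{4}{21} \approx 0.19048$)
$k{\left(V \right)} = -60$ ($k{\left(V \right)} = 3 \left(\left(-5\right) 4\right) = 3 \left(-20\right) = -60$)
$k{\left(n \right)} \left(-43\right) = \left(-60\right) \left(-43\right) = 2580$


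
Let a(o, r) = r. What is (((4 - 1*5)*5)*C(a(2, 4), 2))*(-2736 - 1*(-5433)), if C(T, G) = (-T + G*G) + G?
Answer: -26970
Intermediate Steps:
C(T, G) = G + G**2 - T (C(T, G) = (-T + G**2) + G = (G**2 - T) + G = G + G**2 - T)
(((4 - 1*5)*5)*C(a(2, 4), 2))*(-2736 - 1*(-5433)) = (((4 - 1*5)*5)*(2 + 2**2 - 1*4))*(-2736 - 1*(-5433)) = (((4 - 5)*5)*(2 + 4 - 4))*(-2736 + 5433) = (-1*5*2)*2697 = -5*2*2697 = -10*2697 = -26970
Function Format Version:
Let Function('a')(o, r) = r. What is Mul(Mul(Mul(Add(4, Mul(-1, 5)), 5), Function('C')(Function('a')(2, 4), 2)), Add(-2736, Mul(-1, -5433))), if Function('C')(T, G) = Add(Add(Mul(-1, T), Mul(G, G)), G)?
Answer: -26970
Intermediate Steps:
Function('C')(T, G) = Add(G, Pow(G, 2), Mul(-1, T)) (Function('C')(T, G) = Add(Add(Mul(-1, T), Pow(G, 2)), G) = Add(Add(Pow(G, 2), Mul(-1, T)), G) = Add(G, Pow(G, 2), Mul(-1, T)))
Mul(Mul(Mul(Add(4, Mul(-1, 5)), 5), Function('C')(Function('a')(2, 4), 2)), Add(-2736, Mul(-1, -5433))) = Mul(Mul(Mul(Add(4, Mul(-1, 5)), 5), Add(2, Pow(2, 2), Mul(-1, 4))), Add(-2736, Mul(-1, -5433))) = Mul(Mul(Mul(Add(4, -5), 5), Add(2, 4, -4)), Add(-2736, 5433)) = Mul(Mul(Mul(-1, 5), 2), 2697) = Mul(Mul(-5, 2), 2697) = Mul(-10, 2697) = -26970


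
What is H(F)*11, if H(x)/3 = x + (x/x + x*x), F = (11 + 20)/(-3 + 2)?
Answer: 30723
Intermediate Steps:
F = -31 (F = 31/(-1) = 31*(-1) = -31)
H(x) = 3 + 3*x + 3*x² (H(x) = 3*(x + (x/x + x*x)) = 3*(x + (1 + x²)) = 3*(1 + x + x²) = 3 + 3*x + 3*x²)
H(F)*11 = (3 + 3*(-31) + 3*(-31)²)*11 = (3 - 93 + 3*961)*11 = (3 - 93 + 2883)*11 = 2793*11 = 30723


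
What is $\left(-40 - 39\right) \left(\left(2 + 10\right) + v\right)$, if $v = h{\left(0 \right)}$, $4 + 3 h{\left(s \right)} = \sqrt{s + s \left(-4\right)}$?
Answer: $- \frac{2528}{3} \approx -842.67$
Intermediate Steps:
$h{\left(s \right)} = - \frac{4}{3} + \frac{\sqrt{3} \sqrt{- s}}{3}$ ($h{\left(s \right)} = - \frac{4}{3} + \frac{\sqrt{s + s \left(-4\right)}}{3} = - \frac{4}{3} + \frac{\sqrt{s - 4 s}}{3} = - \frac{4}{3} + \frac{\sqrt{- 3 s}}{3} = - \frac{4}{3} + \frac{\sqrt{3} \sqrt{- s}}{3}$)
$v = - \frac{4}{3}$ ($v = - \frac{4}{3} + \frac{\sqrt{3} \sqrt{\left(-1\right) 0}}{3} = - \frac{4}{3} + \frac{\sqrt{3} \sqrt{0}}{3} = - \frac{4}{3} + \frac{1}{3} \sqrt{3} \cdot 0 = - \frac{4}{3} + 0 = - \frac{4}{3} \approx -1.3333$)
$\left(-40 - 39\right) \left(\left(2 + 10\right) + v\right) = \left(-40 - 39\right) \left(\left(2 + 10\right) - \frac{4}{3}\right) = - 79 \left(12 - \frac{4}{3}\right) = \left(-79\right) \frac{32}{3} = - \frac{2528}{3}$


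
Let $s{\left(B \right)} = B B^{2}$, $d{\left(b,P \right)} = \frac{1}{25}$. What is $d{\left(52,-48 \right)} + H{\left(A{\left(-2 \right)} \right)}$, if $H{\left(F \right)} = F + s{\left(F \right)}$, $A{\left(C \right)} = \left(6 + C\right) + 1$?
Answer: $\frac{3251}{25} \approx 130.04$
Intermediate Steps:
$d{\left(b,P \right)} = \frac{1}{25}$
$s{\left(B \right)} = B^{3}$
$A{\left(C \right)} = 7 + C$
$H{\left(F \right)} = F + F^{3}$
$d{\left(52,-48 \right)} + H{\left(A{\left(-2 \right)} \right)} = \frac{1}{25} + \left(\left(7 - 2\right) + \left(7 - 2\right)^{3}\right) = \frac{1}{25} + \left(5 + 5^{3}\right) = \frac{1}{25} + \left(5 + 125\right) = \frac{1}{25} + 130 = \frac{3251}{25}$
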